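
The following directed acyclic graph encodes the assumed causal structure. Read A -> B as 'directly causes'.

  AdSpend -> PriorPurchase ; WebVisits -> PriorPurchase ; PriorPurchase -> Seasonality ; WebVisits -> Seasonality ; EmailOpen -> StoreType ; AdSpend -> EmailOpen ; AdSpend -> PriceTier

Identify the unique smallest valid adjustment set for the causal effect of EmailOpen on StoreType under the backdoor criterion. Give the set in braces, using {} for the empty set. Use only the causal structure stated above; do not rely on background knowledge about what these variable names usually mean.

{}

Variables eligible for adjustment (non-descendants of EmailOpen, excluding EmailOpen and StoreType): {AdSpend, PriceTier, PriorPurchase, Seasonality, WebVisits}.
Backdoor paths from EmailOpen to StoreType:
  (none)
With no backdoor paths the empty set already satisfies the criterion, and it is trivially minimal.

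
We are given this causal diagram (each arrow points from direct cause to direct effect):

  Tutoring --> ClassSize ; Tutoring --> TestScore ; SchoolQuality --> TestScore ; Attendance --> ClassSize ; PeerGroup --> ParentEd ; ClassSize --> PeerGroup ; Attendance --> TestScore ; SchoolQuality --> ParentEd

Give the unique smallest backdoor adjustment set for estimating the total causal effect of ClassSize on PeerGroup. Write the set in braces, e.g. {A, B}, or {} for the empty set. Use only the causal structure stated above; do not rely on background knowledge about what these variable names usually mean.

{}

Variables eligible for adjustment (non-descendants of ClassSize, excluding ClassSize and PeerGroup): {Attendance, SchoolQuality, TestScore, Tutoring}.
Backdoor paths from ClassSize to PeerGroup:
  P1: ClassSize <- Attendance -> TestScore <- SchoolQuality -> ParentEd <- PeerGroup
  P2: ClassSize <- Tutoring -> TestScore <- SchoolQuality -> ParentEd <- PeerGroup
Each backdoor path contains an unconditioned collider, so every path is already blocked with the empty conditioning set:
  P1: blocked at collider TestScore (neither it nor any descendant is in the conditioning set).
  P2: blocked at collider TestScore (neither it nor any descendant is in the conditioning set).
The empty set is therefore the unique smallest valid set.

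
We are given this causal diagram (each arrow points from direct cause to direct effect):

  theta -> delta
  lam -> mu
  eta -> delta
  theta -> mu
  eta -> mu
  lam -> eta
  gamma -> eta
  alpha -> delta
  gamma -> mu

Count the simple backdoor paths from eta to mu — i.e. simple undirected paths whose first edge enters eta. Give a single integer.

2

A backdoor path from eta to mu is any simple undirected path whose first edge points into eta (i.e. leaves eta via a parent).
Parents of eta: {gamma, lam}.
Enumerating:
  P1: eta <- gamma -> mu
  P2: eta <- lam -> mu
That exhausts the simple backdoor paths. Count: 2.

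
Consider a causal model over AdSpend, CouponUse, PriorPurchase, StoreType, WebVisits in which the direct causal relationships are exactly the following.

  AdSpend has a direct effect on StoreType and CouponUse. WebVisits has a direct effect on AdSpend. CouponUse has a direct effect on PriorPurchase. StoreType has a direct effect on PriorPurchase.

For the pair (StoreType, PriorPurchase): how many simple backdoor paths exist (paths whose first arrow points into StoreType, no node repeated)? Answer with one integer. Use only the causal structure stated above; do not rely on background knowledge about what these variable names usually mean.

A backdoor path from StoreType to PriorPurchase is any simple undirected path whose first edge points into StoreType (i.e. leaves StoreType via a parent).
Parents of StoreType: {AdSpend}.
Enumerating:
  P1: StoreType <- AdSpend -> CouponUse -> PriorPurchase
That exhausts the simple backdoor paths. Count: 1.

1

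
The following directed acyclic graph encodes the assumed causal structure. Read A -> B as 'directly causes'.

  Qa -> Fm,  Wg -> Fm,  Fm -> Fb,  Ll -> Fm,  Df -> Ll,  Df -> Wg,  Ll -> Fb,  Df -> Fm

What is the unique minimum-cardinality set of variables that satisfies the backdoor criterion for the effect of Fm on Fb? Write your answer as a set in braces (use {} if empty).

Variables eligible for adjustment (non-descendants of Fm, excluding Fm and Fb): {Df, Ll, Qa, Wg}.
Backdoor paths from Fm to Fb:
  P1: Fm <- Df -> Ll -> Fb
  P2: Fm <- Ll -> Fb
  P3: Fm <- Wg <- Df -> Ll -> Fb
The empty set is not sufficient: P1 (Fm <- Df -> Ll -> Fb) has no collider blocking it and no conditioned non-collider, so it is open.
Try {Ll}:
  P1: blocked at chain node Ll ∈ conditioning set.
  P2: blocked at fork node Ll ∈ conditioning set.
  P3: blocked at chain node Ll ∈ conditioning set.
{Ll} contains no descendant of Fm and blocks every backdoor path.
No other singleton works — e.g. {Qa} leaves P1 open — so {Ll} is the unique smallest valid adjustment set.

{Ll}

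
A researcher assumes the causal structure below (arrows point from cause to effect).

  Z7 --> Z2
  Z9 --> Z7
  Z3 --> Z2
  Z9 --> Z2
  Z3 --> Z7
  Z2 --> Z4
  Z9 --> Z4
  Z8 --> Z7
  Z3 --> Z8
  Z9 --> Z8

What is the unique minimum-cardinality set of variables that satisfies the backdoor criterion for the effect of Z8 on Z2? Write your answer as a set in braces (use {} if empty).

Variables eligible for adjustment (non-descendants of Z8, excluding Z8 and Z2): {Z3, Z9}.
Backdoor paths from Z8 to Z2:
  P1: Z8 <- Z3 -> Z7 <- Z9 -> Z2
  P2: Z8 <- Z3 -> Z7 <- Z9 -> Z4 <- Z2
  P3: Z8 <- Z3 -> Z7 -> Z2
  P4: Z8 <- Z3 -> Z2
  P5: Z8 <- Z9 -> Z7 <- Z3 -> Z2
  P6: Z8 <- Z9 -> Z7 -> Z2
  P7: Z8 <- Z9 -> Z2
  P8: Z8 <- Z9 -> Z4 <- Z2
The empty set is not sufficient: P3 (Z8 <- Z3 -> Z7 -> Z2) has no collider blocking it and no conditioned non-collider, so it is open.
Try {Z3, Z9}:
  P1: blocked at fork node Z3 ∈ conditioning set.
  P2: blocked at fork node Z3 ∈ conditioning set.
  P3: blocked at fork node Z3 ∈ conditioning set.
  P4: blocked at fork node Z3 ∈ conditioning set.
  P5: blocked at fork node Z9 ∈ conditioning set.
  P6: blocked at fork node Z9 ∈ conditioning set.
  P7: blocked at fork node Z9 ∈ conditioning set.
  P8: blocked at fork node Z9 ∈ conditioning set.
{Z3, Z9} contains no descendant of Z8 and blocks every backdoor path.
Every element of {Z3, Z9} is needed (dropping Z3 leaves P3 open; dropping Z9 leaves P6 open), so no proper subset is valid.
Among all size-2 subsets of the eligible variables, only {Z3, Z9} blocks every backdoor path, so it is the unique smallest valid adjustment set.

{Z3, Z9}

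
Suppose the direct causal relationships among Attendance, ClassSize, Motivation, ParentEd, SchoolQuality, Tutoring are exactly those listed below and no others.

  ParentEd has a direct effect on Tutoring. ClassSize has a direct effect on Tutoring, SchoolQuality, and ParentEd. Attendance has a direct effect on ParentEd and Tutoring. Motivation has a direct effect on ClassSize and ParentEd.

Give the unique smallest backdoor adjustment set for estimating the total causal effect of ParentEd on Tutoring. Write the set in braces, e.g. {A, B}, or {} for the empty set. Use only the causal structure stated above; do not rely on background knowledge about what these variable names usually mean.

{Attendance, ClassSize}

Variables eligible for adjustment (non-descendants of ParentEd, excluding ParentEd and Tutoring): {Attendance, ClassSize, Motivation, SchoolQuality}.
Backdoor paths from ParentEd to Tutoring:
  P1: ParentEd <- Motivation -> ClassSize -> Tutoring
  P2: ParentEd <- Attendance -> Tutoring
  P3: ParentEd <- ClassSize -> Tutoring
The empty set is not sufficient: P1 (ParentEd <- Motivation -> ClassSize -> Tutoring) has no collider blocking it and no conditioned non-collider, so it is open.
Try {Attendance, ClassSize}:
  P1: blocked at chain node ClassSize ∈ conditioning set.
  P2: blocked at fork node Attendance ∈ conditioning set.
  P3: blocked at fork node ClassSize ∈ conditioning set.
{Attendance, ClassSize} contains no descendant of ParentEd and blocks every backdoor path.
Every element of {Attendance, ClassSize} is needed (dropping Attendance leaves P2 open; dropping ClassSize leaves P1 open), so no proper subset is valid.
Among all size-2 subsets of the eligible variables, only {Attendance, ClassSize} blocks every backdoor path, so it is the unique smallest valid adjustment set.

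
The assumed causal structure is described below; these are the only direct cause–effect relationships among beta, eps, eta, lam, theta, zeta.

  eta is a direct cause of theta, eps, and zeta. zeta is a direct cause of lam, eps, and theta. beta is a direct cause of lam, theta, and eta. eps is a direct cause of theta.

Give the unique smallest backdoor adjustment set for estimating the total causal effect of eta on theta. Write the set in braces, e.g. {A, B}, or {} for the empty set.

{beta}

Variables eligible for adjustment (non-descendants of eta, excluding eta and theta): {beta}.
Backdoor paths from eta to theta:
  P1: eta <- beta -> lam <- zeta -> eps -> theta
  P2: eta <- beta -> lam <- zeta -> theta
  P3: eta <- beta -> theta
The empty set is not sufficient: P3 (eta <- beta -> theta) has no collider blocking it and no conditioned non-collider, so it is open.
Try {beta}:
  P1: blocked at fork node beta ∈ conditioning set.
  P2: blocked at fork node beta ∈ conditioning set.
  P3: blocked at fork node beta ∈ conditioning set.
{beta} contains no descendant of eta and blocks every backdoor path.
{beta} is the unique smallest valid adjustment set.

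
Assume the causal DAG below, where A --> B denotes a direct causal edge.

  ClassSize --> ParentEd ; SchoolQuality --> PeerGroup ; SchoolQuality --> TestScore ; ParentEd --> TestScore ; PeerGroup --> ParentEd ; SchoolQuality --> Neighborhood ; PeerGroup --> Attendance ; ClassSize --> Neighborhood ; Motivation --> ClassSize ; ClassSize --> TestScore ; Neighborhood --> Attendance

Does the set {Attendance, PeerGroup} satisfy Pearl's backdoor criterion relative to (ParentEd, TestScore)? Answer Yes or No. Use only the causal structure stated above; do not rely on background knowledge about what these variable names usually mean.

No

Backdoor paths from ParentEd to TestScore (paths whose first edge points into ParentEd):
  P1: ParentEd <- PeerGroup <- SchoolQuality -> Neighborhood <- ClassSize -> TestScore
  P2: ParentEd <- PeerGroup <- SchoolQuality -> TestScore
  P3: ParentEd <- PeerGroup -> Attendance <- Neighborhood <- SchoolQuality -> TestScore
  P4: ParentEd <- PeerGroup -> Attendance <- Neighborhood <- ClassSize -> TestScore
  P5: ParentEd <- ClassSize -> Neighborhood <- SchoolQuality -> TestScore
  P6: ParentEd <- ClassSize -> Neighborhood -> Attendance <- PeerGroup <- SchoolQuality -> TestScore
  P7: ParentEd <- ClassSize -> TestScore
Condition 1 (no descendant of ParentEd in the set): holds — descendants of ParentEd are {TestScore}; none are in {Attendance, PeerGroup}.
Condition 2 (every backdoor path blocked by {Attendance, PeerGroup}):
  P1: blocked at chain node PeerGroup ∈ conditioning set.
  P2: blocked at chain node PeerGroup ∈ conditioning set.
  P3: blocked at fork node PeerGroup ∈ conditioning set.
  P4: blocked at fork node PeerGroup ∈ conditioning set.
  P5: open — collider(s) Neighborhood are conditioned on (or have a conditioned descendant) and no non-collider on the path is in the set.
  P6: blocked at chain node PeerGroup ∈ conditioning set.
  P7: open — no interior node is in the conditioning set.
{Attendance, PeerGroup} does not satisfy the backdoor criterion.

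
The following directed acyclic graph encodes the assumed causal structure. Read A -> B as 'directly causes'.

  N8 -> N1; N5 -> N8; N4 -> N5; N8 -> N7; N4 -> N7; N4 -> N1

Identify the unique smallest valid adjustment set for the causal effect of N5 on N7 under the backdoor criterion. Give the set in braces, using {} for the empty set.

Variables eligible for adjustment (non-descendants of N5, excluding N5 and N7): {N4}.
Backdoor paths from N5 to N7:
  P1: N5 <- N4 -> N7
  P2: N5 <- N4 -> N1 <- N8 -> N7
The empty set is not sufficient: P1 (N5 <- N4 -> N7) has no collider blocking it and no conditioned non-collider, so it is open.
Try {N4}:
  P1: blocked at fork node N4 ∈ conditioning set.
  P2: blocked at fork node N4 ∈ conditioning set.
{N4} contains no descendant of N5 and blocks every backdoor path.
{N4} is the unique smallest valid adjustment set.

{N4}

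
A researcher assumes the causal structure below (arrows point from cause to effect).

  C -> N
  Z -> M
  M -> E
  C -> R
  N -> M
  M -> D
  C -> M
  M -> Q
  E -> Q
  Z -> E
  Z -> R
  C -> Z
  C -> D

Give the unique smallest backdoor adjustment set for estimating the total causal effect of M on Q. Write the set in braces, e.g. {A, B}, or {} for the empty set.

{Z}

Variables eligible for adjustment (non-descendants of M, excluding M and Q): {C, N, R, Z}.
Backdoor paths from M to Q:
  P1: M <- C -> Z -> E -> Q
  P2: M <- C -> R <- Z -> E -> Q
  P3: M <- Z -> E -> Q
  P4: M <- N <- C -> Z -> E -> Q
  P5: M <- N <- C -> R <- Z -> E -> Q
The empty set is not sufficient: P1 (M <- C -> Z -> E -> Q) has no collider blocking it and no conditioned non-collider, so it is open.
Try {Z}:
  P1: blocked at chain node Z ∈ conditioning set.
  P2: blocked at collider R (neither it nor any descendant is in the conditioning set).
  P3: blocked at fork node Z ∈ conditioning set.
  P4: blocked at chain node Z ∈ conditioning set.
  P5: blocked at collider R (neither it nor any descendant is in the conditioning set).
{Z} contains no descendant of M and blocks every backdoor path.
No other singleton works — e.g. {C} leaves P3 open — so {Z} is the unique smallest valid adjustment set.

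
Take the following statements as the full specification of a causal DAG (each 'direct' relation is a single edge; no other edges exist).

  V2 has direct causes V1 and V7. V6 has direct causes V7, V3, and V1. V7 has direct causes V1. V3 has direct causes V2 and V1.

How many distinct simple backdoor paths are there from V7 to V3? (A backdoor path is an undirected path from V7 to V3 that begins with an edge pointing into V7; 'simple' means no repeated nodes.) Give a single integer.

3

A backdoor path from V7 to V3 is any simple undirected path whose first edge points into V7 (i.e. leaves V7 via a parent).
Parents of V7: {V1}.
Enumerating:
  P1: V7 <- V1 -> V2 -> V3
  P2: V7 <- V1 -> V3
  P3: V7 <- V1 -> V6 <- V3
That exhausts the simple backdoor paths. Count: 3.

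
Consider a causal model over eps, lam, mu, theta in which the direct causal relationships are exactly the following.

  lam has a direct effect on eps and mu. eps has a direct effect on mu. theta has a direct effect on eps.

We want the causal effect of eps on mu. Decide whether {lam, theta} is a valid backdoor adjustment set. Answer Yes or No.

Backdoor paths from eps to mu (paths whose first edge points into eps):
  P1: eps <- lam -> mu
Condition 1 (no descendant of eps in the set): holds — descendants of eps are {mu}; none are in {lam, theta}.
Condition 2 (every backdoor path blocked by {lam, theta}):
  P1: blocked at fork node lam ∈ conditioning set.
{lam, theta} satisfies the backdoor criterion.

Yes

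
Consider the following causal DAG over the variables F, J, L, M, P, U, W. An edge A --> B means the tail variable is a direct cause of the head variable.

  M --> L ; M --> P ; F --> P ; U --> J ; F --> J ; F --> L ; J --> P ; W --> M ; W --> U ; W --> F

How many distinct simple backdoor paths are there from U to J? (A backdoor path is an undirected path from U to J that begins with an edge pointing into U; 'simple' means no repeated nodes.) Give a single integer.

A backdoor path from U to J is any simple undirected path whose first edge points into U (i.e. leaves U via a parent).
Parents of U: {W}.
Enumerating:
  P1: U <- W -> M -> L <- F -> J
  P2: U <- W -> M -> L <- F -> P <- J
  P3: U <- W -> M -> P <- F -> J
  P4: U <- W -> M -> P <- J
  P5: U <- W -> F -> L <- M -> P <- J
  P6: U <- W -> F -> J
  P7: U <- W -> F -> P <- J
That exhausts the simple backdoor paths. Count: 7.

7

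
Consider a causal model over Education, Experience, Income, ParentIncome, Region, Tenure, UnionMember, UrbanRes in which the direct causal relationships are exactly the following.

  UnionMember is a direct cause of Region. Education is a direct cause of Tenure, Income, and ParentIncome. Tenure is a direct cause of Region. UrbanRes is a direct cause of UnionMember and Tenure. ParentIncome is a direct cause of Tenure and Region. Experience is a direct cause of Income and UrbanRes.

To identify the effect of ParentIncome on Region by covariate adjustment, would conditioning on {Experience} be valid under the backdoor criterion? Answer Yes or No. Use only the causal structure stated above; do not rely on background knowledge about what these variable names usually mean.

No

Backdoor paths from ParentIncome to Region (paths whose first edge points into ParentIncome):
  P1: ParentIncome <- Education -> Tenure <- UrbanRes -> UnionMember -> Region
  P2: ParentIncome <- Education -> Tenure -> Region
  P3: ParentIncome <- Education -> Income <- Experience -> UrbanRes -> UnionMember -> Region
  P4: ParentIncome <- Education -> Income <- Experience -> UrbanRes -> Tenure -> Region
Condition 1 (no descendant of ParentIncome in the set): holds — descendants of ParentIncome are {Region, Tenure}; none are in {Experience}.
Condition 2 (every backdoor path blocked by {Experience}):
  P1: blocked at collider Tenure (neither it nor any descendant is in the conditioning set).
  P2: open — no interior node is in the conditioning set.
  P3: blocked at collider Income (neither it nor any descendant is in the conditioning set).
  P4: blocked at collider Income (neither it nor any descendant is in the conditioning set).
{Experience} does not satisfy the backdoor criterion.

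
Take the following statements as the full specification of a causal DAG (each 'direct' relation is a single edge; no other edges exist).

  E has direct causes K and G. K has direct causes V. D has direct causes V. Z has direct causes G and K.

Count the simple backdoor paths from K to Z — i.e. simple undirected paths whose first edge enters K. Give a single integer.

0

A backdoor path from K to Z is any simple undirected path whose first edge points into K (i.e. leaves K via a parent).
Parents of K: {V}.
No simple path from any parent of K reaches Z without revisiting K, so there are no backdoor paths.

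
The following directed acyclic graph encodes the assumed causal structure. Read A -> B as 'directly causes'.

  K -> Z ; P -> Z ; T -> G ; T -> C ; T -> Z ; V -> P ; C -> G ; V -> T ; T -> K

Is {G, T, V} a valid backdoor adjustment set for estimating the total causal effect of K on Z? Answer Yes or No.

Yes

Backdoor paths from K to Z (paths whose first edge points into K):
  P1: K <- T <- V -> P -> Z
  P2: K <- T -> Z
Condition 1 (no descendant of K in the set): holds — descendants of K are {Z}; none are in {G, T, V}.
Condition 2 (every backdoor path blocked by {G, T, V}):
  P1: blocked at chain node T ∈ conditioning set.
  P2: blocked at fork node T ∈ conditioning set.
{G, T, V} satisfies the backdoor criterion.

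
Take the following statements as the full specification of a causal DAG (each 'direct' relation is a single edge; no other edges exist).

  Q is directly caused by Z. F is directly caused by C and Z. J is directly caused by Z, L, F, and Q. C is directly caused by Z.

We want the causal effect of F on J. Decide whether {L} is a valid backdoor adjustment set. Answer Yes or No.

Backdoor paths from F to J (paths whose first edge points into F):
  P1: F <- Z -> Q -> J
  P2: F <- Z -> J
  P3: F <- C <- Z -> Q -> J
  P4: F <- C <- Z -> J
Condition 1 (no descendant of F in the set): holds — descendants of F are {J}; none are in {L}.
Condition 2 (every backdoor path blocked by {L}):
  P1: open — no interior node is in the conditioning set.
  P2: open — no interior node is in the conditioning set.
  P3: open — no interior node is in the conditioning set.
  P4: open — no interior node is in the conditioning set.
{L} does not satisfy the backdoor criterion.

No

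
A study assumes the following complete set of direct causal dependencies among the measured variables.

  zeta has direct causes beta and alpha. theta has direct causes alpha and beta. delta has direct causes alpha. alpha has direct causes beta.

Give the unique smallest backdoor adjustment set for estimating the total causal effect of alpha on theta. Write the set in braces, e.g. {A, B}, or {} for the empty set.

{beta}

Variables eligible for adjustment (non-descendants of alpha, excluding alpha and theta): {beta}.
Backdoor paths from alpha to theta:
  P1: alpha <- beta -> theta
The empty set is not sufficient: P1 (alpha <- beta -> theta) has no collider blocking it and no conditioned non-collider, so it is open.
Try {beta}:
  P1: blocked at fork node beta ∈ conditioning set.
{beta} contains no descendant of alpha and blocks every backdoor path.
{beta} is the unique smallest valid adjustment set.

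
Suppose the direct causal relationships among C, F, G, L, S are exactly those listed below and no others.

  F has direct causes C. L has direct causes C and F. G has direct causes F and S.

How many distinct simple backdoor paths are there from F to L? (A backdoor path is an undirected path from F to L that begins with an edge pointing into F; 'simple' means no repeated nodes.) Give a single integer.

A backdoor path from F to L is any simple undirected path whose first edge points into F (i.e. leaves F via a parent).
Parents of F: {C}.
Enumerating:
  P1: F <- C -> L
That exhausts the simple backdoor paths. Count: 1.

1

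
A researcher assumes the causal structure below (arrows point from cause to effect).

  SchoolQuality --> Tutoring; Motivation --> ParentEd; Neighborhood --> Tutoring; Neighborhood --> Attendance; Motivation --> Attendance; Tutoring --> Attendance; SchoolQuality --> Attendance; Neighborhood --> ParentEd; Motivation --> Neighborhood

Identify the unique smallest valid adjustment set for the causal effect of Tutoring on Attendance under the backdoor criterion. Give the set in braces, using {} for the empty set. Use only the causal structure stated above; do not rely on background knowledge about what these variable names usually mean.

{Neighborhood, SchoolQuality}

Variables eligible for adjustment (non-descendants of Tutoring, excluding Tutoring and Attendance): {Motivation, Neighborhood, ParentEd, SchoolQuality}.
Backdoor paths from Tutoring to Attendance:
  P1: Tutoring <- Neighborhood <- Motivation -> Attendance
  P2: Tutoring <- Neighborhood -> ParentEd <- Motivation -> Attendance
  P3: Tutoring <- Neighborhood -> Attendance
  P4: Tutoring <- SchoolQuality -> Attendance
The empty set is not sufficient: P1 (Tutoring <- Neighborhood <- Motivation -> Attendance) has no collider blocking it and no conditioned non-collider, so it is open.
Try {Neighborhood, SchoolQuality}:
  P1: blocked at chain node Neighborhood ∈ conditioning set.
  P2: blocked at fork node Neighborhood ∈ conditioning set.
  P3: blocked at fork node Neighborhood ∈ conditioning set.
  P4: blocked at fork node SchoolQuality ∈ conditioning set.
{Neighborhood, SchoolQuality} contains no descendant of Tutoring and blocks every backdoor path.
Every element of {Neighborhood, SchoolQuality} is needed (dropping Neighborhood leaves P1 open; dropping SchoolQuality leaves P4 open), so no proper subset is valid.
Among all size-2 subsets of the eligible variables, only {Neighborhood, SchoolQuality} blocks every backdoor path, so it is the unique smallest valid adjustment set.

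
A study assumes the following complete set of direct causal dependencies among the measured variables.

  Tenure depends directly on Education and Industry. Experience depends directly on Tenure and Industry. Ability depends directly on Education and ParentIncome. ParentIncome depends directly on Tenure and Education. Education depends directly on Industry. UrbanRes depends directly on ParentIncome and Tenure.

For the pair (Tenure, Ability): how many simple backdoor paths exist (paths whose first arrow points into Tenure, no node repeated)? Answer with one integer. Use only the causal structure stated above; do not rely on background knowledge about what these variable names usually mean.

A backdoor path from Tenure to Ability is any simple undirected path whose first edge points into Tenure (i.e. leaves Tenure via a parent).
Parents of Tenure: {Education, Industry}.
Enumerating:
  P1: Tenure <- Industry -> Education -> ParentIncome -> Ability
  P2: Tenure <- Industry -> Education -> Ability
  P3: Tenure <- Education -> ParentIncome -> Ability
  P4: Tenure <- Education -> Ability
That exhausts the simple backdoor paths. Count: 4.

4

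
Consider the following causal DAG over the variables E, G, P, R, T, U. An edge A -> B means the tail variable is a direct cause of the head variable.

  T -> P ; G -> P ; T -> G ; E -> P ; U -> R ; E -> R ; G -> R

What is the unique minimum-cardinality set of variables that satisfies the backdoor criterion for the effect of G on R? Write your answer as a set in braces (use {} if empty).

{}

Variables eligible for adjustment (non-descendants of G, excluding G and R): {E, T, U}.
Backdoor paths from G to R:
  P1: G <- T -> P <- E -> R
Each backdoor path contains an unconditioned collider, so every path is already blocked with the empty conditioning set:
  P1: blocked at collider P (neither it nor any descendant is in the conditioning set).
The empty set is therefore the unique smallest valid set.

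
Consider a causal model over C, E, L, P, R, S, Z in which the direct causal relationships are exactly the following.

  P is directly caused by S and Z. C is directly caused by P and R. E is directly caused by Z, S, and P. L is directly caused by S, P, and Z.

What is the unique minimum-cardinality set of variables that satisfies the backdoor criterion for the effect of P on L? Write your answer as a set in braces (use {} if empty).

Variables eligible for adjustment (non-descendants of P, excluding P and L): {R, S, Z}.
Backdoor paths from P to L:
  P1: P <- Z -> E <- S -> L
  P2: P <- Z -> L
  P3: P <- S -> E <- Z -> L
  P4: P <- S -> L
The empty set is not sufficient: P2 (P <- Z -> L) has no collider blocking it and no conditioned non-collider, so it is open.
Try {S, Z}:
  P1: blocked at fork node Z ∈ conditioning set.
  P2: blocked at fork node Z ∈ conditioning set.
  P3: blocked at fork node S ∈ conditioning set.
  P4: blocked at fork node S ∈ conditioning set.
{S, Z} contains no descendant of P and blocks every backdoor path.
Every element of {S, Z} is needed (dropping S leaves P4 open; dropping Z leaves P2 open), so no proper subset is valid.
Among all size-2 subsets of the eligible variables, only {S, Z} blocks every backdoor path, so it is the unique smallest valid adjustment set.

{S, Z}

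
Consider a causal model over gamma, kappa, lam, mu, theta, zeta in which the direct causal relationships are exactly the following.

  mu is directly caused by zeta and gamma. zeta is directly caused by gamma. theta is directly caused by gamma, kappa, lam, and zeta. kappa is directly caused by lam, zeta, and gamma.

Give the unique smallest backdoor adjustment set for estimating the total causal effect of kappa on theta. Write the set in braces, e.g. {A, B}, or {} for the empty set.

{gamma, lam, zeta}

Variables eligible for adjustment (non-descendants of kappa, excluding kappa and theta): {gamma, lam, mu, zeta}.
Backdoor paths from kappa to theta:
  P1: kappa <- gamma -> zeta -> theta
  P2: kappa <- gamma -> mu <- zeta -> theta
  P3: kappa <- gamma -> theta
  P4: kappa <- zeta <- gamma -> theta
  P5: kappa <- zeta -> mu <- gamma -> theta
  P6: kappa <- zeta -> theta
  P7: kappa <- lam -> theta
The empty set is not sufficient: P1 (kappa <- gamma -> zeta -> theta) has no collider blocking it and no conditioned non-collider, so it is open.
Try {gamma, lam, zeta}:
  P1: blocked at fork node gamma ∈ conditioning set.
  P2: blocked at fork node gamma ∈ conditioning set.
  P3: blocked at fork node gamma ∈ conditioning set.
  P4: blocked at chain node zeta ∈ conditioning set.
  P5: blocked at fork node zeta ∈ conditioning set.
  P6: blocked at fork node zeta ∈ conditioning set.
  P7: blocked at fork node lam ∈ conditioning set.
{gamma, lam, zeta} contains no descendant of kappa and blocks every backdoor path.
Every element of {gamma, lam, zeta} is needed (dropping gamma leaves P3 open; dropping lam leaves P7 open; dropping zeta leaves P6 open), so no proper subset is valid.
Among all size-3 subsets of the eligible variables, only {gamma, lam, zeta} blocks every backdoor path, so it is the unique smallest valid adjustment set.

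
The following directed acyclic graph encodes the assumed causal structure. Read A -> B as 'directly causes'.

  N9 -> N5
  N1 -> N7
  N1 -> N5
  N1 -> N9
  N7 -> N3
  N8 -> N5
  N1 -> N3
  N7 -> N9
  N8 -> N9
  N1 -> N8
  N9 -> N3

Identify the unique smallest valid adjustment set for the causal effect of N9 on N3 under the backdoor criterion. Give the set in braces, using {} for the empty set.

{N1, N7}

Variables eligible for adjustment (non-descendants of N9, excluding N9 and N3): {N1, N7, N8}.
Backdoor paths from N9 to N3:
  P1: N9 <- N1 -> N7 -> N3
  P2: N9 <- N1 -> N3
  P3: N9 <- N7 <- N1 -> N3
  P4: N9 <- N7 -> N3
  P5: N9 <- N8 <- N1 -> N7 -> N3
  P6: N9 <- N8 <- N1 -> N3
  P7: N9 <- N8 -> N5 <- N1 -> N7 -> N3
  P8: N9 <- N8 -> N5 <- N1 -> N3
The empty set is not sufficient: P1 (N9 <- N1 -> N7 -> N3) has no collider blocking it and no conditioned non-collider, so it is open.
Try {N1, N7}:
  P1: blocked at fork node N1 ∈ conditioning set.
  P2: blocked at fork node N1 ∈ conditioning set.
  P3: blocked at chain node N7 ∈ conditioning set.
  P4: blocked at fork node N7 ∈ conditioning set.
  P5: blocked at fork node N1 ∈ conditioning set.
  P6: blocked at fork node N1 ∈ conditioning set.
  P7: blocked at collider N5 (neither it nor any descendant is in the conditioning set).
  P8: blocked at collider N5 (neither it nor any descendant is in the conditioning set).
{N1, N7} contains no descendant of N9 and blocks every backdoor path.
Every element of {N1, N7} is needed (dropping N1 leaves P2 open; dropping N7 leaves P4 open), so no proper subset is valid.
Among all size-2 subsets of the eligible variables, only {N1, N7} blocks every backdoor path, so it is the unique smallest valid adjustment set.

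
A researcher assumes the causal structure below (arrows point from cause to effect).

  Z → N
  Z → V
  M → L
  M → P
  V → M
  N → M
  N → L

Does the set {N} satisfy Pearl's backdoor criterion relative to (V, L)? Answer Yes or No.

Yes

Backdoor paths from V to L (paths whose first edge points into V):
  P1: V <- Z -> N -> M -> L
  P2: V <- Z -> N -> L
Condition 1 (no descendant of V in the set): holds — descendants of V are {L, M, P}; none are in {N}.
Condition 2 (every backdoor path blocked by {N}):
  P1: blocked at chain node N ∈ conditioning set.
  P2: blocked at chain node N ∈ conditioning set.
{N} satisfies the backdoor criterion.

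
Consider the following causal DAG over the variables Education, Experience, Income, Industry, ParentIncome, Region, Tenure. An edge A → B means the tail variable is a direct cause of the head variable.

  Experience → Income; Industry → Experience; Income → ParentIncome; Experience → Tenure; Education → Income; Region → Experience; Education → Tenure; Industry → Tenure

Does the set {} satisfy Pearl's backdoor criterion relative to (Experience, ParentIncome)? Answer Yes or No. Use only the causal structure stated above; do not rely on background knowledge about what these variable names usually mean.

Backdoor paths from Experience to ParentIncome (paths whose first edge points into Experience):
  P1: Experience <- Industry -> Tenure <- Education -> Income -> ParentIncome
Condition 1 (no descendant of Experience in the set): holds — descendants of Experience are {Income, ParentIncome, Tenure}; none are in {}.
Condition 2 (every backdoor path blocked by {}):
  P1: blocked at collider Tenure (neither it nor any descendant is in the conditioning set).
{} satisfies the backdoor criterion.

Yes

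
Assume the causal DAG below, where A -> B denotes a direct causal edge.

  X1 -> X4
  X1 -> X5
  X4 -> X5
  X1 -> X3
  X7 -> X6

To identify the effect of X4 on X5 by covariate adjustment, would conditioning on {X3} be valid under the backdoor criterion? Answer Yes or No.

Backdoor paths from X4 to X5 (paths whose first edge points into X4):
  P1: X4 <- X1 -> X5
Condition 1 (no descendant of X4 in the set): holds — descendants of X4 are {X5}; none are in {X3}.
Condition 2 (every backdoor path blocked by {X3}):
  P1: open — no interior node is in the conditioning set.
{X3} does not satisfy the backdoor criterion.

No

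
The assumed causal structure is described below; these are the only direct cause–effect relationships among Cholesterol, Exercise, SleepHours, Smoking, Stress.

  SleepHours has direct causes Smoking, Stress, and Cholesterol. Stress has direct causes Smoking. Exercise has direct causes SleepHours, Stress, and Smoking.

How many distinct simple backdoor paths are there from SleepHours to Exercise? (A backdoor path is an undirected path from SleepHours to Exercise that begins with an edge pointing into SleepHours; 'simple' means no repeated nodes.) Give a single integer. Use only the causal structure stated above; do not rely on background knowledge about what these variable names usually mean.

A backdoor path from SleepHours to Exercise is any simple undirected path whose first edge points into SleepHours (i.e. leaves SleepHours via a parent).
Parents of SleepHours: {Cholesterol, Smoking, Stress}.
Enumerating:
  P1: SleepHours <- Smoking -> Stress -> Exercise
  P2: SleepHours <- Smoking -> Exercise
  P3: SleepHours <- Stress <- Smoking -> Exercise
  P4: SleepHours <- Stress -> Exercise
That exhausts the simple backdoor paths. Count: 4.

4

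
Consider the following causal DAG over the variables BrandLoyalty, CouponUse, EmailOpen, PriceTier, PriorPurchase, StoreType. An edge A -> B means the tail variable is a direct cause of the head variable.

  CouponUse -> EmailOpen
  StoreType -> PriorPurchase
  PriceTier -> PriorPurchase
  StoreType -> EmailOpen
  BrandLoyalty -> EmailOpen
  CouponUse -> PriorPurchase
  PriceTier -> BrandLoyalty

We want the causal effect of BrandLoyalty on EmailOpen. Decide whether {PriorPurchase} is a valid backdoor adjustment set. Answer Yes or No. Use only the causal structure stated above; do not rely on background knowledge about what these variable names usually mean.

Backdoor paths from BrandLoyalty to EmailOpen (paths whose first edge points into BrandLoyalty):
  P1: BrandLoyalty <- PriceTier -> PriorPurchase <- StoreType -> EmailOpen
  P2: BrandLoyalty <- PriceTier -> PriorPurchase <- CouponUse -> EmailOpen
Condition 1 (no descendant of BrandLoyalty in the set): holds — descendants of BrandLoyalty are {EmailOpen}; none are in {PriorPurchase}.
Condition 2 (every backdoor path blocked by {PriorPurchase}):
  P1: open — collider(s) PriorPurchase are conditioned on (or have a conditioned descendant) and no non-collider on the path is in the set.
  P2: open — collider(s) PriorPurchase are conditioned on (or have a conditioned descendant) and no non-collider on the path is in the set.
{PriorPurchase} does not satisfy the backdoor criterion.

No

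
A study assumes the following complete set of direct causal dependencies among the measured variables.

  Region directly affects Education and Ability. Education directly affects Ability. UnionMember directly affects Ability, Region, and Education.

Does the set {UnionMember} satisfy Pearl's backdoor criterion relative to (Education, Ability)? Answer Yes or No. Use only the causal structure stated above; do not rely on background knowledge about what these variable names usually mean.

Backdoor paths from Education to Ability (paths whose first edge points into Education):
  P1: Education <- UnionMember -> Region -> Ability
  P2: Education <- UnionMember -> Ability
  P3: Education <- Region <- UnionMember -> Ability
  P4: Education <- Region -> Ability
Condition 1 (no descendant of Education in the set): holds — descendants of Education are {Ability}; none are in {UnionMember}.
Condition 2 (every backdoor path blocked by {UnionMember}):
  P1: blocked at fork node UnionMember ∈ conditioning set.
  P2: blocked at fork node UnionMember ∈ conditioning set.
  P3: blocked at fork node UnionMember ∈ conditioning set.
  P4: open — no interior node is in the conditioning set.
{UnionMember} does not satisfy the backdoor criterion.

No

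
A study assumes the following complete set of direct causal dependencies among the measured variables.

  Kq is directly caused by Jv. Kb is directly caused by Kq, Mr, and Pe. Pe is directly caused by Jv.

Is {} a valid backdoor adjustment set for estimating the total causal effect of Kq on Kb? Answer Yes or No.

No

Backdoor paths from Kq to Kb (paths whose first edge points into Kq):
  P1: Kq <- Jv -> Pe -> Kb
Condition 1 (no descendant of Kq in the set): holds — descendants of Kq are {Kb}; none are in {}.
Condition 2 (every backdoor path blocked by {}):
  P1: open — no interior node is in the conditioning set.
{} does not satisfy the backdoor criterion.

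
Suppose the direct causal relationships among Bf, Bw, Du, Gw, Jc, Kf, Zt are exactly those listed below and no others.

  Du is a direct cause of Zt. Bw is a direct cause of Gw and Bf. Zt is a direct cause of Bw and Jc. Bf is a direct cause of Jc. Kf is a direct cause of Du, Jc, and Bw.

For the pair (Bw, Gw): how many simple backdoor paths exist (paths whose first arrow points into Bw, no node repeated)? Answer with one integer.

A backdoor path from Bw to Gw is any simple undirected path whose first edge points into Bw (i.e. leaves Bw via a parent).
Parents of Bw: {Kf, Zt}.
No simple path from any parent of Bw reaches Gw without revisiting Bw, so there are no backdoor paths.

0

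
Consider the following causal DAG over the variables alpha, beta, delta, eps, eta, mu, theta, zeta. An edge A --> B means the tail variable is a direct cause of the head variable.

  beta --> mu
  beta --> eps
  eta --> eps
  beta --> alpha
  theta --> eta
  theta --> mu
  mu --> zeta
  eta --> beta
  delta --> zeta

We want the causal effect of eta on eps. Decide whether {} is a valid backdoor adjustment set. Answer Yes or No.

Yes

Backdoor paths from eta to eps (paths whose first edge points into eta):
  P1: eta <- theta -> mu <- beta -> eps
Condition 1 (no descendant of eta in the set): holds — descendants of eta are {alpha, beta, eps, mu, zeta}; none are in {}.
Condition 2 (every backdoor path blocked by {}):
  P1: blocked at collider mu (neither it nor any descendant is in the conditioning set).
{} satisfies the backdoor criterion.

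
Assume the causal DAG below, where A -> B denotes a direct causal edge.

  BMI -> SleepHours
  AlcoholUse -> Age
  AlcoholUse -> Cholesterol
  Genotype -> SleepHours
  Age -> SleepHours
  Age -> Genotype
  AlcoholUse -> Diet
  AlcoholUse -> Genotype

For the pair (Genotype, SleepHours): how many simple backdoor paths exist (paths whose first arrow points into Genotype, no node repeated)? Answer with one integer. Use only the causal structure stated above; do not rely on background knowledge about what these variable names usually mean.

A backdoor path from Genotype to SleepHours is any simple undirected path whose first edge points into Genotype (i.e. leaves Genotype via a parent).
Parents of Genotype: {Age, AlcoholUse}.
Enumerating:
  P1: Genotype <- AlcoholUse -> Age -> SleepHours
  P2: Genotype <- Age -> SleepHours
That exhausts the simple backdoor paths. Count: 2.

2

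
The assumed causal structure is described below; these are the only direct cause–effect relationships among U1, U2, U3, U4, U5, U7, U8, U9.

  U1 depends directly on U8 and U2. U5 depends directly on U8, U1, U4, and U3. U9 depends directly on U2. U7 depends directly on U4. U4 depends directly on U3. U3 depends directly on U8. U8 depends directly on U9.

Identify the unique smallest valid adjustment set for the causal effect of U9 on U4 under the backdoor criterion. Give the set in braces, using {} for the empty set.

{}

Variables eligible for adjustment (non-descendants of U9, excluding U9 and U4): {U2}.
Backdoor paths from U9 to U4:
  P1: U9 <- U2 -> U1 <- U8 -> U3 -> U4
  P2: U9 <- U2 -> U1 <- U8 -> U3 -> U5 <- U4
  P3: U9 <- U2 -> U1 <- U8 -> U5 <- U3 -> U4
  P4: U9 <- U2 -> U1 <- U8 -> U5 <- U4
  P5: U9 <- U2 -> U1 -> U5 <- U8 -> U3 -> U4
  P6: U9 <- U2 -> U1 -> U5 <- U3 -> U4
  P7: U9 <- U2 -> U1 -> U5 <- U4
Each backdoor path contains an unconditioned collider, so every path is already blocked with the empty conditioning set:
  P1: blocked at collider U1 (neither it nor any descendant is in the conditioning set).
  P2: blocked at collider U1 (neither it nor any descendant is in the conditioning set).
  P3: blocked at collider U1 (neither it nor any descendant is in the conditioning set).
  P4: blocked at collider U1 (neither it nor any descendant is in the conditioning set).
  P5: blocked at collider U5 (neither it nor any descendant is in the conditioning set).
  P6: blocked at collider U5 (neither it nor any descendant is in the conditioning set).
  P7: blocked at collider U5 (neither it nor any descendant is in the conditioning set).
The empty set is therefore the unique smallest valid set.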